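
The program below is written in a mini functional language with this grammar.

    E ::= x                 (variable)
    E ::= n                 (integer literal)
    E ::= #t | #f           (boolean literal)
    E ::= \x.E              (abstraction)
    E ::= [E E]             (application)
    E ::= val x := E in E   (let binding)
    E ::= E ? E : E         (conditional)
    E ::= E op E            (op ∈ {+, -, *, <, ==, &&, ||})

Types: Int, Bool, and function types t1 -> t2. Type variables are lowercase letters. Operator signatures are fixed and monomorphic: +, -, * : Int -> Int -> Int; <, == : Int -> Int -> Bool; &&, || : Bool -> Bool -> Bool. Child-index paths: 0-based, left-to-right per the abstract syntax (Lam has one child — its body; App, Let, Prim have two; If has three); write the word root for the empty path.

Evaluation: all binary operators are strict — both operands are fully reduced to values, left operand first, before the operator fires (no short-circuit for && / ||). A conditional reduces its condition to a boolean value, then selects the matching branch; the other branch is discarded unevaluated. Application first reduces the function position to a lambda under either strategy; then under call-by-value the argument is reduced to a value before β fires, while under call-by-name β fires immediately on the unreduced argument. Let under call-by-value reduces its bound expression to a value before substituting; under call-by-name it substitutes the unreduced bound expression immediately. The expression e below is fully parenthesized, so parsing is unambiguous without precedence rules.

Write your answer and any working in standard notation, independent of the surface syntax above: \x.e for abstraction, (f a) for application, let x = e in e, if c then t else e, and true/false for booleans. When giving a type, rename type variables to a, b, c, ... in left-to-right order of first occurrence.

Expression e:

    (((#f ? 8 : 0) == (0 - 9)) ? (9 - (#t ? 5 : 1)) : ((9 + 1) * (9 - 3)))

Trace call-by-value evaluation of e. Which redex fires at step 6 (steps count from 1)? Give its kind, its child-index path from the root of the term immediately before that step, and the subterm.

Trace:
step 0: (if ((if false then 8 else 0) == (0 - 9)) then (9 - (if true then 5 else 1)) else ((9 + 1) * (9 - 3)))
step 1: [if@0.0] (if (0 == (0 - 9)) then (9 - (if true then 5 else 1)) else ((9 + 1) * (9 - 3)))
step 2: [delta@0.1] (if (0 == -9) then (9 - (if true then 5 else 1)) else ((9 + 1) * (9 - 3)))
step 3: [delta@0] (if false then (9 - (if true then 5 else 1)) else ((9 + 1) * (9 - 3)))
step 4: [if@root] ((9 + 1) * (9 - 3))
step 5: [delta@0] (10 * (9 - 3))
step 6: [delta@1] (10 * 6)

Answer: delta at 1 : (9 - 3)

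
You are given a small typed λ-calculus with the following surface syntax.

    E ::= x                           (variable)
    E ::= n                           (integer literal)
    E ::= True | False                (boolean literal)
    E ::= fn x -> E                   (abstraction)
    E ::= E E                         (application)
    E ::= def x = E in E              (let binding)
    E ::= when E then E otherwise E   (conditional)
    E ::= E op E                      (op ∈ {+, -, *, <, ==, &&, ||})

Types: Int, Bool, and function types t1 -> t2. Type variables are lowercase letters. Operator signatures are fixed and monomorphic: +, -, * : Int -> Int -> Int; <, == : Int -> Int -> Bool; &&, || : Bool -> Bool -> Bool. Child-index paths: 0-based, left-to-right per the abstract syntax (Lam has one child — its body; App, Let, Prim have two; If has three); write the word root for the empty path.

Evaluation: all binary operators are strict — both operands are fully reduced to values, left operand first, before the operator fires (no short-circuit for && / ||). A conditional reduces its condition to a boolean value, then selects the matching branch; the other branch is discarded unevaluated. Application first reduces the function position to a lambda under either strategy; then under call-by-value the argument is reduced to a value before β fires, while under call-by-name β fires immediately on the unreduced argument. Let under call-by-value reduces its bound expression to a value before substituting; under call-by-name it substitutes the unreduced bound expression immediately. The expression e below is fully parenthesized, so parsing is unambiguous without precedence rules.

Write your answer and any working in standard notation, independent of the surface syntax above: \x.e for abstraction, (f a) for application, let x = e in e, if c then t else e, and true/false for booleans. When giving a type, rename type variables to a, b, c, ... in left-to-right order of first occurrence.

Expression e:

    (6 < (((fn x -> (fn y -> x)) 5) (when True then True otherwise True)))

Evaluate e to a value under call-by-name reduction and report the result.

Trace:
step 0: (6 < (((\x.(\y.x)) 5) (if true then true else true)))
step 1: [beta@1.0] (6 < ((\y.5) (if true then true else true)))
step 2: [beta@1] (6 < 5)
step 3: [delta@root] false

Answer: false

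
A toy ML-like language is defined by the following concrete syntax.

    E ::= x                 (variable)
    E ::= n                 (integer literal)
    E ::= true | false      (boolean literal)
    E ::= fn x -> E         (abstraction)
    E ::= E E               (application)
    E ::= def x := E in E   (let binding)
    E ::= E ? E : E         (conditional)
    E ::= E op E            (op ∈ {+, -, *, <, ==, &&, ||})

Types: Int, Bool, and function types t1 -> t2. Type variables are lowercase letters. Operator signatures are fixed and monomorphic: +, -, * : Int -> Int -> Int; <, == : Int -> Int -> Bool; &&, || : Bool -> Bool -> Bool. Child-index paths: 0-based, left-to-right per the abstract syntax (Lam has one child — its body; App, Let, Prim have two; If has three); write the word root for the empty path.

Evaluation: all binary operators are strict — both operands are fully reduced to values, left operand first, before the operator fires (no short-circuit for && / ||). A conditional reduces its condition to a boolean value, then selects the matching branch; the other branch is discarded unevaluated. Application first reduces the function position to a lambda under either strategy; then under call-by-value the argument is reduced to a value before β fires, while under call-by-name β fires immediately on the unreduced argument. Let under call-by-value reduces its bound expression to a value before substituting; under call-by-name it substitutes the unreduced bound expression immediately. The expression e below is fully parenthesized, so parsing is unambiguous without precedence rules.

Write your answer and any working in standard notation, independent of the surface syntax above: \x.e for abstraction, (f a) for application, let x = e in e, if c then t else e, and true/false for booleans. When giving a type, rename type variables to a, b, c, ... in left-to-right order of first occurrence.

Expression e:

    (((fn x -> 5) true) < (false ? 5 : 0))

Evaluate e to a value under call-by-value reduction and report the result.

Working:
step 0: (((\x.5) true) < (if false then 5 else 0))
step 1: [beta@0] (5 < (if false then 5 else 0))
step 2: [if@1] (5 < 0)
step 3: [delta@root] false

Answer: false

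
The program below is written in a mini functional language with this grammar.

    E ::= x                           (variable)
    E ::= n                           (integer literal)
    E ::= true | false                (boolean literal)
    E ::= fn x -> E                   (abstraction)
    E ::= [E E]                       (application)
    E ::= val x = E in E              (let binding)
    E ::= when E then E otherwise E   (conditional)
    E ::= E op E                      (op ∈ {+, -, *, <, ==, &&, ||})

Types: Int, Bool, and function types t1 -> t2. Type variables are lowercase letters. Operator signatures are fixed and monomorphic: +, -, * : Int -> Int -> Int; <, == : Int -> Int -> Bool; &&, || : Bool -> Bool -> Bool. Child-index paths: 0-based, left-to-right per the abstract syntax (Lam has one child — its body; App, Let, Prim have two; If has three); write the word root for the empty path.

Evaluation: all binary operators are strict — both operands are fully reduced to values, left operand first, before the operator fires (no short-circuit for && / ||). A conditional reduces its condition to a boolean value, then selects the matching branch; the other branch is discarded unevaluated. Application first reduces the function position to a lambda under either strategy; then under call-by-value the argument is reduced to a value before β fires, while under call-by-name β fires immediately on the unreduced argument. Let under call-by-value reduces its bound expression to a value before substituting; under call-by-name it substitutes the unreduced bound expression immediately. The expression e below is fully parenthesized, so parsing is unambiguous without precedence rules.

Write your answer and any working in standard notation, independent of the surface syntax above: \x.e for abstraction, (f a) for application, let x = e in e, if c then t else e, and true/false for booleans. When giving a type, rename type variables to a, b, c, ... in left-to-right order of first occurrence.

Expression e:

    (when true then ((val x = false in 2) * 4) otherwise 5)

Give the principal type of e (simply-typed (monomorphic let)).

Trace:
  unify Bool ~ Bool
let x : Bool
  unify Int ~ Int
  unify Int ~ Int
  unify Int ~ Int

Answer: Int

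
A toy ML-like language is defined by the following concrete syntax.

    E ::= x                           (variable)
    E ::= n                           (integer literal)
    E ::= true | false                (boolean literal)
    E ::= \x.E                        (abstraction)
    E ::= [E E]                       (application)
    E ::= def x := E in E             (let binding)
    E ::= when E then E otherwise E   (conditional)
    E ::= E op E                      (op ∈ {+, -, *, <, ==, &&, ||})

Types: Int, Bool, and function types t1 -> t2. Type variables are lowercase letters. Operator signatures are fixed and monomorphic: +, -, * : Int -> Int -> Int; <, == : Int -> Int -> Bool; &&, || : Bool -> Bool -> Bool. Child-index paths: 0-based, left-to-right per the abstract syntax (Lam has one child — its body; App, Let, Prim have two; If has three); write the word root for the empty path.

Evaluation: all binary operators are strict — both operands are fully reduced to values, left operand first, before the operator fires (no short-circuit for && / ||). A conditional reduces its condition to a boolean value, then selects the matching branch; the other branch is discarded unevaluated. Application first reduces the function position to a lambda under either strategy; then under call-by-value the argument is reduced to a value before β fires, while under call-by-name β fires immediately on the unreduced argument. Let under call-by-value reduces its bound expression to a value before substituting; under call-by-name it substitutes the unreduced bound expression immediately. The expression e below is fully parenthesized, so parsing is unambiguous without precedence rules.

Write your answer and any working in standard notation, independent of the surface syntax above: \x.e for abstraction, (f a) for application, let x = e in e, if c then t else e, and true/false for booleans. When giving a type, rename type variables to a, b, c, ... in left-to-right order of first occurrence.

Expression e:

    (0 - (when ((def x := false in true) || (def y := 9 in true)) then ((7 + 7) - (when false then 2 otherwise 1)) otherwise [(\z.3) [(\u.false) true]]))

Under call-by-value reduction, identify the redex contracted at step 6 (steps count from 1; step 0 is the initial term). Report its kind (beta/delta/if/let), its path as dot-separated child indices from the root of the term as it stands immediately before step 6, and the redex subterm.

Answer: if at 1.1 : (if false then 2 else 1)

Derivation:
step 0: (0 - (if ((let x = false in true) || (let y = 9 in true)) then ((7 + 7) - (if false then 2 else 1)) else ((\z.3) ((\u.false) true))))
step 1: [let@1.0.0] (0 - (if (true || (let y = 9 in true)) then ((7 + 7) - (if false then 2 else 1)) else ((\z.3) ((\u.false) true))))
step 2: [let@1.0.1] (0 - (if (true || true) then ((7 + 7) - (if false then 2 else 1)) else ((\z.3) ((\u.false) true))))
step 3: [delta@1.0] (0 - (if true then ((7 + 7) - (if false then 2 else 1)) else ((\z.3) ((\u.false) true))))
step 4: [if@1] (0 - ((7 + 7) - (if false then 2 else 1)))
step 5: [delta@1.0] (0 - (14 - (if false then 2 else 1)))
step 6: [if@1.1] (0 - (14 - 1))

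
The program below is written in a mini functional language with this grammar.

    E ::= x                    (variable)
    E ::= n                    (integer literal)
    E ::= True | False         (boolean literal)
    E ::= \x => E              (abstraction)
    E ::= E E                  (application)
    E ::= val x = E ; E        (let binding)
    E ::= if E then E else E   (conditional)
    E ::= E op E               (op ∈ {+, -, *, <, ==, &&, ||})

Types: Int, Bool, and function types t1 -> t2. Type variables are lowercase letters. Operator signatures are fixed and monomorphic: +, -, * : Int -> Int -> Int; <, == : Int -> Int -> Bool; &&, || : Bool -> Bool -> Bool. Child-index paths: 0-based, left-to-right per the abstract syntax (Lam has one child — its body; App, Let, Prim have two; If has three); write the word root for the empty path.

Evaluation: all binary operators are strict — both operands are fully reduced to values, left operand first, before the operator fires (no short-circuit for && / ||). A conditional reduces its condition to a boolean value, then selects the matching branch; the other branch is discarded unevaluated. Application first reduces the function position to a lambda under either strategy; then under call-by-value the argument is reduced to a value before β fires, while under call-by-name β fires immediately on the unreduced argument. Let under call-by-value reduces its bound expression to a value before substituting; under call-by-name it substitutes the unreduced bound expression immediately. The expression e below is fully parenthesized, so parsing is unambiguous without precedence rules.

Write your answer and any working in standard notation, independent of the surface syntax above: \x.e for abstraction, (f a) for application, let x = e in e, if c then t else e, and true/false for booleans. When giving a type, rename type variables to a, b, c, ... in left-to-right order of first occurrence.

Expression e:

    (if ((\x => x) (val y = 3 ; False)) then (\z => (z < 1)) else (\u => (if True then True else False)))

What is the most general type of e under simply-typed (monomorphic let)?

Answer: Int -> Bool

Trace:
x : a
\x._ : a -> a
let y : Int
  unify a -> a ~ Bool -> b
  unify a ~ Bool
  unify Bool ~ b
_ _ : Bool
  unify Bool ~ Bool
z : c
  unify c ~ Int
  unify Int ~ Int
\z._ : Int -> Bool
  unify Bool ~ Bool
  unify Bool ~ Bool
\u._ : d -> Bool
  unify Int -> Bool ~ d -> Bool
  unify Int ~ d
  unify Bool ~ Bool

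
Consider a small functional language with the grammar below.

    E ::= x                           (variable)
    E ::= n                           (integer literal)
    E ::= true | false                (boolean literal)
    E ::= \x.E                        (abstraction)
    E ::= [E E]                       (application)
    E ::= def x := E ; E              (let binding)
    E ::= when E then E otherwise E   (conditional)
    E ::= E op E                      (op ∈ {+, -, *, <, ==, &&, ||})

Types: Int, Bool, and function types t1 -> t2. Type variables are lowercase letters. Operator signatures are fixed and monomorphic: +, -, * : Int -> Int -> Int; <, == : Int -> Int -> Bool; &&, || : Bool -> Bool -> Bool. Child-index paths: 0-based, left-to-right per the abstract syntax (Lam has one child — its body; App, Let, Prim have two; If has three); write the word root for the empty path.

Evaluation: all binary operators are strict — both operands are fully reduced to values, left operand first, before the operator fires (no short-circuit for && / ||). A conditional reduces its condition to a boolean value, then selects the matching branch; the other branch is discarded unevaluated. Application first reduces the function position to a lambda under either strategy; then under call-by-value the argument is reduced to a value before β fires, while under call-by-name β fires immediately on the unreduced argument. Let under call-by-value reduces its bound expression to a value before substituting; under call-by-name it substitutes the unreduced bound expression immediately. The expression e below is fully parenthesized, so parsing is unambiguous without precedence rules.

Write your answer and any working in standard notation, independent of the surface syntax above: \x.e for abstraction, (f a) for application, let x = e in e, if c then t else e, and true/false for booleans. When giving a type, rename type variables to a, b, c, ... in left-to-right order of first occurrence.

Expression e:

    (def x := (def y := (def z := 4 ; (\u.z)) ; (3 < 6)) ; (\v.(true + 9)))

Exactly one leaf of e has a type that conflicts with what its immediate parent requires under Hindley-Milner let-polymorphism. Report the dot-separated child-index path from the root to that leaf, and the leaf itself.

Trace:
let z : Int
z : Int
\u._ : a -> Int
let y : forall. a -> Int
  unify Int ~ Int
  unify Int ~ Int
let x : Bool
  unify Bool ~ Int
  FAIL: mismatch Bool ~ Int

Answer: 1.0.0 : true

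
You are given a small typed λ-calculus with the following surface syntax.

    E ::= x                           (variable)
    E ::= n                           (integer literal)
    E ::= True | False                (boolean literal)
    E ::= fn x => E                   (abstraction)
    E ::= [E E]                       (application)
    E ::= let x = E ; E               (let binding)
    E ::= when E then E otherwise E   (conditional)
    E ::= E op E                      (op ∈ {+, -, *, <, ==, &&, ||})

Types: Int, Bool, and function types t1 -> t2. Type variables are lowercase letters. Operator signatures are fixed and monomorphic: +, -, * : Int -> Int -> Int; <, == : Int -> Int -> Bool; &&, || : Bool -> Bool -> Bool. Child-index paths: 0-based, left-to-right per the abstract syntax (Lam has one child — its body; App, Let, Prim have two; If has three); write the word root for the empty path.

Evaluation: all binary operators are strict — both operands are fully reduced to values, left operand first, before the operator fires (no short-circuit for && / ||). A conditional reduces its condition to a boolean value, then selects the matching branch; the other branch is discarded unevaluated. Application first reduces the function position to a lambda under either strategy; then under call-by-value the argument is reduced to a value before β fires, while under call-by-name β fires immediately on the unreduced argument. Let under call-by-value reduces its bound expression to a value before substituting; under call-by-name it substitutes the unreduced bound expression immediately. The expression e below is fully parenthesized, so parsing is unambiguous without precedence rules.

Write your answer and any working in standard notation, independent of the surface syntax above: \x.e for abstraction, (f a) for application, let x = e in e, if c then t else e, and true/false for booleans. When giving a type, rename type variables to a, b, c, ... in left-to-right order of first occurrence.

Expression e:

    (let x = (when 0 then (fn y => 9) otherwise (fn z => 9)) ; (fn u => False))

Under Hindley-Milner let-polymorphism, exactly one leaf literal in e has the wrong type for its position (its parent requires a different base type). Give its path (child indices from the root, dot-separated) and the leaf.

Answer: 0.0 : 0

Derivation:
  unify Int ~ Bool
  FAIL: mismatch Int ~ Bool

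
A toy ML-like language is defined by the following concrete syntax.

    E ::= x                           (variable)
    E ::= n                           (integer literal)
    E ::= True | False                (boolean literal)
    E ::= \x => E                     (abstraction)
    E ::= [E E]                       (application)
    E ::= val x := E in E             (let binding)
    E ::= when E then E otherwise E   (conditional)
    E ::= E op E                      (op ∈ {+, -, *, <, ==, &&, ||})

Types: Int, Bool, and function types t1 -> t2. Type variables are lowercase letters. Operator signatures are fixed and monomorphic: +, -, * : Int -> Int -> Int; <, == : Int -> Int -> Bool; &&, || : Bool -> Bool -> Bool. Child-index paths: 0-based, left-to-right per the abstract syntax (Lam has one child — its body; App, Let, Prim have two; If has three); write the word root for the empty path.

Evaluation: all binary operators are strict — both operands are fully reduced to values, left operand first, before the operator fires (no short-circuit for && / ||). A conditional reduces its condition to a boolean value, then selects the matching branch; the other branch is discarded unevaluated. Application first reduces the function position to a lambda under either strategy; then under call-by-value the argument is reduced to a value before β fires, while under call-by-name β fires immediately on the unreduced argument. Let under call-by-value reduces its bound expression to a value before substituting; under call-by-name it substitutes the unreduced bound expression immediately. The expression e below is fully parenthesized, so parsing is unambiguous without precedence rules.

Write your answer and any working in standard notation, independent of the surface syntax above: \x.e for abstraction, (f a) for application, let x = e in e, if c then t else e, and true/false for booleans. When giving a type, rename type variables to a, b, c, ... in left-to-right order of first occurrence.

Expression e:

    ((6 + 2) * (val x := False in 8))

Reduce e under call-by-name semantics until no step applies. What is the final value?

Working:
step 0: ((6 + 2) * (let x = false in 8))
step 1: [delta@0] (8 * (let x = false in 8))
step 2: [let@1] (8 * 8)
step 3: [delta@root] 64

Answer: 64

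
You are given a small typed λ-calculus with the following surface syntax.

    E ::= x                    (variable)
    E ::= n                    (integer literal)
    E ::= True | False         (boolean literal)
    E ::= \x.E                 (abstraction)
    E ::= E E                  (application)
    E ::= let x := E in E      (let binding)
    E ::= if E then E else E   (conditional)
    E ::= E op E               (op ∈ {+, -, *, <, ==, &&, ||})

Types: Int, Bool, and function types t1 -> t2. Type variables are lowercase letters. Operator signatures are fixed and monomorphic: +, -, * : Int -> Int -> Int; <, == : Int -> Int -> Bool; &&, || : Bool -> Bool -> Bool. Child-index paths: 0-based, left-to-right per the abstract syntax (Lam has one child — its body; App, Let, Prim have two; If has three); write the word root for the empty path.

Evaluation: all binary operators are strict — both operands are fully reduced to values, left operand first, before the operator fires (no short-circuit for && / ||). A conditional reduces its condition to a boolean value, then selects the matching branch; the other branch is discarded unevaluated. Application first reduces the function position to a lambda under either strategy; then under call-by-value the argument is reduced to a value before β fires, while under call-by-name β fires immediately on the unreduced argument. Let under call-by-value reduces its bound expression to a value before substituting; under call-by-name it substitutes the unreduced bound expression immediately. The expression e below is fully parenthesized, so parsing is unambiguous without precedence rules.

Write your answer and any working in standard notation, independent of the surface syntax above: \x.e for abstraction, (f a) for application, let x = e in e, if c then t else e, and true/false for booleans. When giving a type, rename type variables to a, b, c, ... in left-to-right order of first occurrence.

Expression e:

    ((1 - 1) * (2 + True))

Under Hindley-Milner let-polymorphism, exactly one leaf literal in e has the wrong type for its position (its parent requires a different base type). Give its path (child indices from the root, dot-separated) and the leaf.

Answer: 1.1 : true

Trace:
  unify Int ~ Int
  unify Int ~ Int
  unify Int ~ Int
  unify Int ~ Int
  unify Bool ~ Int
  FAIL: mismatch Bool ~ Int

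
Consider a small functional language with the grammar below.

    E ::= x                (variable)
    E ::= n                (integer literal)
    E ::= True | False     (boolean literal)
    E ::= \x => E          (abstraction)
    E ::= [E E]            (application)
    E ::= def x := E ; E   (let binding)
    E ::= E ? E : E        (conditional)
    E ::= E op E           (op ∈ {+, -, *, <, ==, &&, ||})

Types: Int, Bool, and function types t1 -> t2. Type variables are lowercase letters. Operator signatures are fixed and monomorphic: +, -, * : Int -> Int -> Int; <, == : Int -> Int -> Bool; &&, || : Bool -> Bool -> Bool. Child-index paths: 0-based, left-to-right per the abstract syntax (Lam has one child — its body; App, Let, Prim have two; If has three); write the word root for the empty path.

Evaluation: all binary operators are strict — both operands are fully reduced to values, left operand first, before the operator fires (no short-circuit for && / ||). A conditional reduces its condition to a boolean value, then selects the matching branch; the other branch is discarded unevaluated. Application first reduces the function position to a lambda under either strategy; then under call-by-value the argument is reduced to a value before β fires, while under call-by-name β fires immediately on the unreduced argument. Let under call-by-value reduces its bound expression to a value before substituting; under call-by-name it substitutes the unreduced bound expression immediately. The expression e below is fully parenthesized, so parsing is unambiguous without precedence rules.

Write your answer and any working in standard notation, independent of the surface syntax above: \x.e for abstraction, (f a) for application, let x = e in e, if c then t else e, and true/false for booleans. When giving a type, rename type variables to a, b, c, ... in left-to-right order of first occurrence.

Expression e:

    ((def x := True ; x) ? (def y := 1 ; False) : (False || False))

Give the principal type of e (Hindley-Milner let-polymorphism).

Trace:
let x : Bool
x : Bool
  unify Bool ~ Bool
let y : Int
  unify Bool ~ Bool
  unify Bool ~ Bool
  unify Bool ~ Bool

Answer: Bool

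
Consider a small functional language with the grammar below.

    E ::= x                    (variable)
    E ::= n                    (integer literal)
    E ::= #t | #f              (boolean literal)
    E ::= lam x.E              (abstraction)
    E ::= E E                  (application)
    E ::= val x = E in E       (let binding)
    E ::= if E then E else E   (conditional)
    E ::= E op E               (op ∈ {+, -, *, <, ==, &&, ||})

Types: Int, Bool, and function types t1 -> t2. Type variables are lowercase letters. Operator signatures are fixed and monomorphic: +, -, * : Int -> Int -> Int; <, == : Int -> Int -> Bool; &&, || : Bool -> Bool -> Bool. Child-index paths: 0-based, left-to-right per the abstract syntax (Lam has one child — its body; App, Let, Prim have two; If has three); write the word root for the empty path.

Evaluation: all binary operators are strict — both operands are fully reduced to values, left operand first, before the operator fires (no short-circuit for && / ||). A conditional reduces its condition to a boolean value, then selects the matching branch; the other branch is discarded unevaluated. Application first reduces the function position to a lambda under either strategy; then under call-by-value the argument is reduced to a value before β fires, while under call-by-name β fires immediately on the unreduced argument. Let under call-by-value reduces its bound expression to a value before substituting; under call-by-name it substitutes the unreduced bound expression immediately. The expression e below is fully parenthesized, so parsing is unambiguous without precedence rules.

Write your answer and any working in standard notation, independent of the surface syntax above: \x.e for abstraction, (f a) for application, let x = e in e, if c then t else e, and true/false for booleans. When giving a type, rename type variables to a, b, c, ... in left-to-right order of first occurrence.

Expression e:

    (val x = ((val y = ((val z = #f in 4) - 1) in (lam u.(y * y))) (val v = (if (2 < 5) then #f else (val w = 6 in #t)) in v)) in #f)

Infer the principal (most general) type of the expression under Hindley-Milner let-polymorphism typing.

Answer: Bool

Working:
let z : Bool
  unify Int ~ Int
  unify Int ~ Int
let y : Int
y : Int
  unify Int ~ Int
y : Int
  unify Int ~ Int
\u._ : a -> Int
  unify Int ~ Int
  unify Int ~ Int
  unify Bool ~ Bool
let w : Int
  unify Bool ~ Bool
let v : Bool
v : Bool
  unify a -> Int ~ Bool -> b
  unify a ~ Bool
  unify Int ~ b
_ _ : Int
let x : Int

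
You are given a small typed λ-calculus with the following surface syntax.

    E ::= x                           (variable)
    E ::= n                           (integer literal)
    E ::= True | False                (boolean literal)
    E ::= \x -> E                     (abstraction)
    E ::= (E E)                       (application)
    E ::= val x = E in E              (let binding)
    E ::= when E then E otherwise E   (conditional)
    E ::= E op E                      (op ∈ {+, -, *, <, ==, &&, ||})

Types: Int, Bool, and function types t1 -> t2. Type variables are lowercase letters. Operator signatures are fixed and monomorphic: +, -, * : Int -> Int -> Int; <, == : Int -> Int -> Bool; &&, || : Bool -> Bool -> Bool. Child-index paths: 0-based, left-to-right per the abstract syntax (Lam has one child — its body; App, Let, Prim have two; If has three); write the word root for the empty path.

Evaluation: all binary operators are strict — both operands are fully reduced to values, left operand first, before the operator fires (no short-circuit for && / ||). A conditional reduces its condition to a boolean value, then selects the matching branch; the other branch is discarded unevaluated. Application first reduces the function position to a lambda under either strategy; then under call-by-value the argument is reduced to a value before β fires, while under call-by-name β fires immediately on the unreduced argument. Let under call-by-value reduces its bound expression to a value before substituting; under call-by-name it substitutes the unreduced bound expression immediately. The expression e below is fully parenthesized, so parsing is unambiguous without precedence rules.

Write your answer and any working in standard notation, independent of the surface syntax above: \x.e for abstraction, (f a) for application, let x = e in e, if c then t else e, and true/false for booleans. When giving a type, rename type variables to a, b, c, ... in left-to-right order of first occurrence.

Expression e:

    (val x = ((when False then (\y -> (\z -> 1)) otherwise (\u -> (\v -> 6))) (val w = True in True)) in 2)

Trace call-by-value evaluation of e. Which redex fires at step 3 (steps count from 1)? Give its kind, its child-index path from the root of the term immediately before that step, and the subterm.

Trace:
step 0: (let x = ((if false then (\y.(\z.1)) else (\u.(\v.6))) (let w = true in true)) in 2)
step 1: [if@0.0] (let x = ((\u.(\v.6)) (let w = true in true)) in 2)
step 2: [let@0.1] (let x = ((\u.(\v.6)) true) in 2)
step 3: [beta@0] (let x = (\v.6) in 2)

Answer: beta at 0 : ((\u.(\v.6)) true)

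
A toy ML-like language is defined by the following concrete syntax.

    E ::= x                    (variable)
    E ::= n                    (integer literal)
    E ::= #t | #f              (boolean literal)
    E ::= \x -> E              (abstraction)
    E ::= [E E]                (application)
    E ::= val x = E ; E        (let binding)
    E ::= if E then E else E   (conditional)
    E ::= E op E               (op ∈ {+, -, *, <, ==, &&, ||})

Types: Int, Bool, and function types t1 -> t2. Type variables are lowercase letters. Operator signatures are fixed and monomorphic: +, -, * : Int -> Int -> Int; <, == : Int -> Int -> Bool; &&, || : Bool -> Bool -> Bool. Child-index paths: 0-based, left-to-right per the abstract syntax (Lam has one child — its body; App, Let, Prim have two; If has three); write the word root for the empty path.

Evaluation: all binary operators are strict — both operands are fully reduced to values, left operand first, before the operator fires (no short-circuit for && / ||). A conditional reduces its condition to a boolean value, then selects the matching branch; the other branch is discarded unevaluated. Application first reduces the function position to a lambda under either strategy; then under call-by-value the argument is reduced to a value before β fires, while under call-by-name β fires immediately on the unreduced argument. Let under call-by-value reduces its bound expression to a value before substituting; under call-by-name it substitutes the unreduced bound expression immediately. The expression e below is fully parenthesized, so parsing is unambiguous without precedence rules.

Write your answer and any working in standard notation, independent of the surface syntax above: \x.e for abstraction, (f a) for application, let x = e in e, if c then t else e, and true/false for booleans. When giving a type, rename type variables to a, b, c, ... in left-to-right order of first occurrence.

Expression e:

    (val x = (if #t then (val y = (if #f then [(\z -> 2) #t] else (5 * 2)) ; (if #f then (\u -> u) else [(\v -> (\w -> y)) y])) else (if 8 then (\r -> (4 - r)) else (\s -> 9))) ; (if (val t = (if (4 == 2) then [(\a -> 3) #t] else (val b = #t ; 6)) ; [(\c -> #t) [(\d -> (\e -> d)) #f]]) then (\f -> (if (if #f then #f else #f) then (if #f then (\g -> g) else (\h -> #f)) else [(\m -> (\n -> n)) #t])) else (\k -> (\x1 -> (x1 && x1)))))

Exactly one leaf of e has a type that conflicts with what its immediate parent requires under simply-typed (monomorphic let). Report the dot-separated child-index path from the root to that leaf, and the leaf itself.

Answer: 0.2.0 : 8

Working:
  unify Bool ~ Bool
  unify Bool ~ Bool
\z._ : a -> Int
  unify a -> Int ~ Bool -> b
  unify a ~ Bool
  unify Int ~ b
_ _ : Int
  unify Int ~ Int
  unify Int ~ Int
  unify Int ~ Int
let y : Int
  unify Bool ~ Bool
u : c
\u._ : c -> c
y : Int
\w._ : e -> Int
\v._ : d -> e -> Int
y : Int
  unify d -> e -> Int ~ Int -> f
  unify d ~ Int
  unify e -> Int ~ f
_ _ : e -> Int
  unify c -> c ~ e -> Int
  unify c ~ e
  unify e ~ Int
  unify Int ~ Bool
  FAIL: mismatch Int ~ Bool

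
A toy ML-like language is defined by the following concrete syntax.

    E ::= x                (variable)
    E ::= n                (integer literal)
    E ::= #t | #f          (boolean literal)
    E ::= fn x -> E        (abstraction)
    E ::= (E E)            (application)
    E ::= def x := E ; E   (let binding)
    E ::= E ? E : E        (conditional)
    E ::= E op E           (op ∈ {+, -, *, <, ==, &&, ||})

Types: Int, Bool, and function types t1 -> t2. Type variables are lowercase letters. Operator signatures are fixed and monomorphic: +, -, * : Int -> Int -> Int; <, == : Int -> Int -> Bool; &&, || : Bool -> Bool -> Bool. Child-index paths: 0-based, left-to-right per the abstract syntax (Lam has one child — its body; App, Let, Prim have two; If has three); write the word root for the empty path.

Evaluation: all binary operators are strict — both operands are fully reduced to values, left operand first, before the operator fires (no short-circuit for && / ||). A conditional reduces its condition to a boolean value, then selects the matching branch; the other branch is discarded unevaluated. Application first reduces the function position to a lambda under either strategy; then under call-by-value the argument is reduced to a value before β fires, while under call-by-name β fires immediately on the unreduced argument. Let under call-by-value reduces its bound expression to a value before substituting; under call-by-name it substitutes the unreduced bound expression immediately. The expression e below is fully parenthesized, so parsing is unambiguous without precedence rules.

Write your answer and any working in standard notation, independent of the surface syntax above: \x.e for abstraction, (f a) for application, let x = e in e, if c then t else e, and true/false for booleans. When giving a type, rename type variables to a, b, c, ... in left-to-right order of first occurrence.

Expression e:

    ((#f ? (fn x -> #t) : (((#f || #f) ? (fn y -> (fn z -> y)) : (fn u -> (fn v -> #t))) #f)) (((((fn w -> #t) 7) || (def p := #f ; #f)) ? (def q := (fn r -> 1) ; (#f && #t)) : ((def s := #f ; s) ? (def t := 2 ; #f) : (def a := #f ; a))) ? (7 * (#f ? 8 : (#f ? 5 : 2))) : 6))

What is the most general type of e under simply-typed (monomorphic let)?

Answer: Bool

Trace:
  unify Bool ~ Bool
\x._ : a -> Bool
  unify Bool ~ Bool
  unify Bool ~ Bool
  unify Bool ~ Bool
y : b
\z._ : c -> b
\y._ : b -> c -> b
\v._ : e -> Bool
\u._ : d -> e -> Bool
  unify b -> c -> b ~ d -> e -> Bool
  unify b ~ d
  unify c -> d ~ e -> Bool
  unify c ~ e
  unify d ~ Bool
  unify Bool -> e -> Bool ~ Bool -> f
  unify Bool ~ Bool
  unify e -> Bool ~ f
_ _ : e -> Bool
  unify a -> Bool ~ e -> Bool
  unify a ~ e
  unify Bool ~ Bool
\w._ : g -> Bool
  unify g -> Bool ~ Int -> h
  unify g ~ Int
  unify Bool ~ h
_ _ : Bool
  unify Bool ~ Bool
let p : Bool
  unify Bool ~ Bool
  unify Bool ~ Bool
\r._ : i -> Int
let q : i -> Int
  unify Bool ~ Bool
  unify Bool ~ Bool
let s : Bool
s : Bool
  unify Bool ~ Bool
let t : Int
let a : Bool
a : Bool
  unify Bool ~ Bool
  unify Bool ~ Bool
  unify Bool ~ Bool
  unify Int ~ Int
  unify Bool ~ Bool
  unify Bool ~ Bool
  unify Int ~ Int
  unify Int ~ Int
  unify Int ~ Int
  unify Int ~ Int
  unify e -> Bool ~ Int -> j
  unify e ~ Int
  unify Bool ~ j
_ _ : Bool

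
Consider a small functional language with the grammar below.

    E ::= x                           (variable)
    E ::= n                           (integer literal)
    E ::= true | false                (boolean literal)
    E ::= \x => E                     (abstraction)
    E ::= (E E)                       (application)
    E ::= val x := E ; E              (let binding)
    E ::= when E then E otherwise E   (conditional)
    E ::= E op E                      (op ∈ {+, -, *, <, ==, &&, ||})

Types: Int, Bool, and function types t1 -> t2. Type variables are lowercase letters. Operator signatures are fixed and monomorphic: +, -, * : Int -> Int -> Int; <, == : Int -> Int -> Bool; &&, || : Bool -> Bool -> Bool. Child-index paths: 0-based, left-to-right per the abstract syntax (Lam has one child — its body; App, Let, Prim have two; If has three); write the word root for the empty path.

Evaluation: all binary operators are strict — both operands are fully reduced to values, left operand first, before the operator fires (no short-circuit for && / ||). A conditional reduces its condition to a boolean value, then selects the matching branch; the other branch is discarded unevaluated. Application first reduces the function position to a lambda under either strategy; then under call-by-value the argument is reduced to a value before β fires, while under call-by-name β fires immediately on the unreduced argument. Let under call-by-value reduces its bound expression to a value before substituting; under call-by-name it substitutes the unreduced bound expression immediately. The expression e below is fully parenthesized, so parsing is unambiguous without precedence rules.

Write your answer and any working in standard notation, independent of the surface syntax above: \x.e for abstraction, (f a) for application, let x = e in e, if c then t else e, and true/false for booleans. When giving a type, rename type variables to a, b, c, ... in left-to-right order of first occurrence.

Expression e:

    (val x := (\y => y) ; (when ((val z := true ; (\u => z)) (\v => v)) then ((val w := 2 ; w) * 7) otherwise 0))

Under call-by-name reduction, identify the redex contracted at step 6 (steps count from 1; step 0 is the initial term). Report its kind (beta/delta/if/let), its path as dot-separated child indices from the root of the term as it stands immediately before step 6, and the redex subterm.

Trace:
step 0: (let x = (\y.y) in (if ((let z = true in (\u.z)) (\v.v)) then ((let w = 2 in w) * 7) else 0))
step 1: [let@root] (if ((let z = true in (\u.z)) (\v.v)) then ((let w = 2 in w) * 7) else 0)
step 2: [let@0.0] (if ((\u.true) (\v.v)) then ((let w = 2 in w) * 7) else 0)
step 3: [beta@0] (if true then ((let w = 2 in w) * 7) else 0)
step 4: [if@root] ((let w = 2 in w) * 7)
step 5: [let@0] (2 * 7)
step 6: [delta@root] 14

Answer: delta at root : (2 * 7)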